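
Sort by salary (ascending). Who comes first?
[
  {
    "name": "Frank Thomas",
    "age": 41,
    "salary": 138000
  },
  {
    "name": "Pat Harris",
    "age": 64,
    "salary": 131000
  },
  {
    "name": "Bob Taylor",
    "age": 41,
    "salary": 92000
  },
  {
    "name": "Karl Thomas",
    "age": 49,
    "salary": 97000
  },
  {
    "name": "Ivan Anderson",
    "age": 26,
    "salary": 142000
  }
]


Sort by: salary (ascending)

Sorted order:
  1. Bob Taylor (salary = 92000)
  2. Karl Thomas (salary = 97000)
  3. Pat Harris (salary = 131000)
  4. Frank Thomas (salary = 138000)
  5. Ivan Anderson (salary = 142000)

First: Bob Taylor

Bob Taylor


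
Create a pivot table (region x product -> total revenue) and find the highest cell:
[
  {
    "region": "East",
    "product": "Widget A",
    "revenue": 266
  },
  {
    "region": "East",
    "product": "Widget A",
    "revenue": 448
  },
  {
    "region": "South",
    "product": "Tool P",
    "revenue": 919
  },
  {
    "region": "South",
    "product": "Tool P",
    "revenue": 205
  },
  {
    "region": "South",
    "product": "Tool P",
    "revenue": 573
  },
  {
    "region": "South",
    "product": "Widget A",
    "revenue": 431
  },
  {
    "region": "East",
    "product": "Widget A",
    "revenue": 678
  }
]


Pivot: region (rows) x product (columns) -> total revenue

     Tool P        Widget A    
East             0          1392  
South         1697           431  

Highest: South / Tool P = $1697

South / Tool P = $1697


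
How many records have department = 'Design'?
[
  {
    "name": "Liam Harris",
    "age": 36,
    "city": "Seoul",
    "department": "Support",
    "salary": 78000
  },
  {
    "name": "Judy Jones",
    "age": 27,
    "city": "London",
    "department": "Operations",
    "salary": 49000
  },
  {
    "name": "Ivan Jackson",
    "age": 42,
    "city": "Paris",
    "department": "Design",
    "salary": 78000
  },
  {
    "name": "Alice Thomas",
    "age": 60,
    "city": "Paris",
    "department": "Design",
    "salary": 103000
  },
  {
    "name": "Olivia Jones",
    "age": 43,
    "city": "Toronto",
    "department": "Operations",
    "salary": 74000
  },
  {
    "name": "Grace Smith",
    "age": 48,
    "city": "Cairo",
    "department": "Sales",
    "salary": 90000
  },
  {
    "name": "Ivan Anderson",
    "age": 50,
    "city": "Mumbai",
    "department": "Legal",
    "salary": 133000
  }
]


Data: 7 records
Condition: department = 'Design'

Checking each record:
  Liam Harris: Support
  Judy Jones: Operations
  Ivan Jackson: Design MATCH
  Alice Thomas: Design MATCH
  Olivia Jones: Operations
  Grace Smith: Sales
  Ivan Anderson: Legal

Count: 2

2


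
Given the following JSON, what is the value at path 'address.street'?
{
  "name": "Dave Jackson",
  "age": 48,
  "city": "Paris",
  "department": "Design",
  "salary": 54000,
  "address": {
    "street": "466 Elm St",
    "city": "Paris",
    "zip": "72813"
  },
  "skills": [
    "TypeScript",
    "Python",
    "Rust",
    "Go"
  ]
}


Query: address.street
Path: address -> street
Value: 466 Elm St

466 Elm St


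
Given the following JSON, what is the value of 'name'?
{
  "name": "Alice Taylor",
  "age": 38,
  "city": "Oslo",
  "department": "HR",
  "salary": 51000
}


Looking up field 'name'
Value: Alice Taylor

Alice Taylor


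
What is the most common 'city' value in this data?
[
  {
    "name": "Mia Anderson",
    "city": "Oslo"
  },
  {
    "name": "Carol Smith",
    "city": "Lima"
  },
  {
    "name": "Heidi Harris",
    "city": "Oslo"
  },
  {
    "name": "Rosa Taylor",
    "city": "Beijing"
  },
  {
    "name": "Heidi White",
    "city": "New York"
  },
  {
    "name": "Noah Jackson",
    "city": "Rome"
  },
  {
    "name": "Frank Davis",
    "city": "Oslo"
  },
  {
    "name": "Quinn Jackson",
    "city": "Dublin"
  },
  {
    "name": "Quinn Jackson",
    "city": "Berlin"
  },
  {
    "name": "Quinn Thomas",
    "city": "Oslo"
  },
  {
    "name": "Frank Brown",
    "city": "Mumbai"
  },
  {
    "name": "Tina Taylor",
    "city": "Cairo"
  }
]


Counting 'city' values across 12 records:

  Oslo: 4 ####
  Lima: 1 #
  Beijing: 1 #
  New York: 1 #
  Rome: 1 #
  Dublin: 1 #
  Berlin: 1 #
  Mumbai: 1 #
  Cairo: 1 #

Most common: Oslo (4 times)

Oslo (4 times)


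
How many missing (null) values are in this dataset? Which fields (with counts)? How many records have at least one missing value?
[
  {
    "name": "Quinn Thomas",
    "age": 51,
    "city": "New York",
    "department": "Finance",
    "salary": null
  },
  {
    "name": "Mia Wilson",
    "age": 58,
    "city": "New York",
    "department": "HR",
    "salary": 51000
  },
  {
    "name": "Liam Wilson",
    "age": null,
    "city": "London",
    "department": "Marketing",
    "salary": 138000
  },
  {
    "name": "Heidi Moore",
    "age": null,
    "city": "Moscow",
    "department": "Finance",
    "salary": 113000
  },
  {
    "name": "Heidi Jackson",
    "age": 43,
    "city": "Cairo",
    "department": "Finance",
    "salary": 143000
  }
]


Checking for missing (null) values in 5 records:

  Quinn Thomas: salary
  Mia Wilson: complete
  Liam Wilson: age
  Heidi Moore: age
  Heidi Jackson: complete

Per field:
  name: 0 missing
  age: 2 missing
  city: 0 missing
  department: 0 missing
  salary: 1 missing

Total missing values: 3
Records with any missing: 3

3 missing values (age: 2, salary: 1); 3 incomplete records


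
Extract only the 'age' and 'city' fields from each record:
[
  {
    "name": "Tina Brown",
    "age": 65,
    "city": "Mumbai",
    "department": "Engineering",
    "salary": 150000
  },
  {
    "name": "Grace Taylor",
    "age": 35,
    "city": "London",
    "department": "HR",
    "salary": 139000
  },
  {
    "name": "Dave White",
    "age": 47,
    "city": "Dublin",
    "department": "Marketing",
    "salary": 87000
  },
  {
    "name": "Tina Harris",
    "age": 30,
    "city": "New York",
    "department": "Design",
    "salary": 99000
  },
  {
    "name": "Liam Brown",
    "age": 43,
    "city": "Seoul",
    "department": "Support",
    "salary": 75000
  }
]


Original: 5 records with fields: name, age, city, department, salary
Keep: ['age', 'city']
Drop: ['name', 'department', 'salary']
Result: 5 records, 2 fields each

[
  {
    "age": 65,
    "city": "Mumbai"
  },
  {
    "age": 35,
    "city": "London"
  },
  {
    "age": 47,
    "city": "Dublin"
  },
  {
    "age": 30,
    "city": "New York"
  },
  {
    "age": 43,
    "city": "Seoul"
  }
]


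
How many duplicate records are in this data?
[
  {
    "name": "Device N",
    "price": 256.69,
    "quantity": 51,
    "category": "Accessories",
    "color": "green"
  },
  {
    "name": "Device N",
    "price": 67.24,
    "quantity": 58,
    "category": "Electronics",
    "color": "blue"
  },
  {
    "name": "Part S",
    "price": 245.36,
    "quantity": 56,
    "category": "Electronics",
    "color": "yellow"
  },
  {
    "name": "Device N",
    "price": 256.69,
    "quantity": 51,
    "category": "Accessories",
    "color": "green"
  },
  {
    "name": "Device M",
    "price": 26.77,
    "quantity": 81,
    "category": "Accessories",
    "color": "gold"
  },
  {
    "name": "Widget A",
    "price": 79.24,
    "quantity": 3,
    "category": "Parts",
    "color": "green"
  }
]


Checking 6 records for duplicates:

  Row 1: Device N ($256.69, qty 51)
  Row 2: Device N ($67.24, qty 58)
  Row 3: Part S ($245.36, qty 56)
  Row 4: Device N ($256.69, qty 51) <-- DUPLICATE
  Row 5: Device M ($26.77, qty 81)
  Row 6: Widget A ($79.24, qty 3)

Duplicates found: 1
Unique records: 5

1 duplicates, 5 unique


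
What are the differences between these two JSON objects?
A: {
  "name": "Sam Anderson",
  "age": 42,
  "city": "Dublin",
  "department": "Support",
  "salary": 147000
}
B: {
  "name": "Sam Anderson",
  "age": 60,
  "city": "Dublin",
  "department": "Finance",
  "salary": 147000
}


Comparing each field (in key order):
  name: same
  age: DIFFERENT
  city: same
  department: DIFFERENT
  salary: same
Differences:
  age: 42 -> 60
  department: Support -> Finance

2 field(s) changed

2 changes: age, department


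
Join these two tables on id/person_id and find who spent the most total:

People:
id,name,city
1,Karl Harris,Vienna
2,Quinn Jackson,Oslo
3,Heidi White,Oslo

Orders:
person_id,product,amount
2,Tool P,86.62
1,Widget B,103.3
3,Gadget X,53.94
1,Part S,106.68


Join on: people.id = orders.person_id

Joined rows:
  Quinn Jackson (Oslo) bought Tool P for $86.62
  Karl Harris (Vienna) bought Widget B for $103.3
  Heidi White (Oslo) bought Gadget X for $53.94
  Karl Harris (Vienna) bought Part S for $106.68

Total per person:
  Karl Harris: $209.98
  Quinn Jackson: $86.62
  Heidi White: $53.94

Top spender: Karl Harris ($209.98)

Karl Harris ($209.98)


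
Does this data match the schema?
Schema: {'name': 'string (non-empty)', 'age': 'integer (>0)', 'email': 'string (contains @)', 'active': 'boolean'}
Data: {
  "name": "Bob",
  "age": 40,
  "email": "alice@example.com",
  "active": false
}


Validating each field against schema:
  name: OK (non-empty string)
  age: OK (positive integer)
  email: OK (string with @)
  active: OK (boolean)

Result: VALID

VALID


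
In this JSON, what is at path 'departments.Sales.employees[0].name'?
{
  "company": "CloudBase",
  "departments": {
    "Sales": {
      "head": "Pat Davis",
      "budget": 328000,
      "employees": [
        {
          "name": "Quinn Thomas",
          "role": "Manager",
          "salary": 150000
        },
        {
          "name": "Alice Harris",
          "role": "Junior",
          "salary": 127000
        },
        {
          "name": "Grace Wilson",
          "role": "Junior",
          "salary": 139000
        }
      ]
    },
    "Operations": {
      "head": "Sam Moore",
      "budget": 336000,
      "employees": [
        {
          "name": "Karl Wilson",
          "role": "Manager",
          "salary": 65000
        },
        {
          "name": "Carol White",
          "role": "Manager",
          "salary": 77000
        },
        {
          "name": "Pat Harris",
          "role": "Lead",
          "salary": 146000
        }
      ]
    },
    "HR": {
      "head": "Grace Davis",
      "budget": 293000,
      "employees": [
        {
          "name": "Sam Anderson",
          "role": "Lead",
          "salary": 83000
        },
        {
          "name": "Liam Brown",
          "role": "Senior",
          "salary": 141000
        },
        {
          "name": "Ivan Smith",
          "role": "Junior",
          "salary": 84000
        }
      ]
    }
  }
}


Path: departments.Sales.employees[0].name

Navigate:
  -> departments
  -> Sales
  -> employees[0].name = 'Quinn Thomas'

Quinn Thomas


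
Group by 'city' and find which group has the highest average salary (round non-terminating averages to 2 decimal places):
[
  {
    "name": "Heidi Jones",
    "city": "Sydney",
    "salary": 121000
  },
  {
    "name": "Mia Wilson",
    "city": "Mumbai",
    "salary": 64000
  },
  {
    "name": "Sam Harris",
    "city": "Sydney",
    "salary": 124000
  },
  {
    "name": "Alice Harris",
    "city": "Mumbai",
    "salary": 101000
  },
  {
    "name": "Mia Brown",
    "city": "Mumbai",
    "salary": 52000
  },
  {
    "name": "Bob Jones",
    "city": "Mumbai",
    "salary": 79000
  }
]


Group by: city

Groups:
  Mumbai: 4 people, avg salary = 296000/4 = $74000
  Sydney: 2 people, avg salary = 245000/2 = $122500

Highest average salary: Sydney ($122500)

Sydney ($122500)


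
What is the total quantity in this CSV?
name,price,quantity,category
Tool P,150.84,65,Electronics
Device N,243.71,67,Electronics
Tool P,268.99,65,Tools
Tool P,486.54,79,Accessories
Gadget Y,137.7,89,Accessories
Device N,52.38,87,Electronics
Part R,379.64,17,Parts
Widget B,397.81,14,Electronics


Computing total quantity:
Values: [65, 67, 65, 79, 89, 87, 17, 14]
Sum = 483

483


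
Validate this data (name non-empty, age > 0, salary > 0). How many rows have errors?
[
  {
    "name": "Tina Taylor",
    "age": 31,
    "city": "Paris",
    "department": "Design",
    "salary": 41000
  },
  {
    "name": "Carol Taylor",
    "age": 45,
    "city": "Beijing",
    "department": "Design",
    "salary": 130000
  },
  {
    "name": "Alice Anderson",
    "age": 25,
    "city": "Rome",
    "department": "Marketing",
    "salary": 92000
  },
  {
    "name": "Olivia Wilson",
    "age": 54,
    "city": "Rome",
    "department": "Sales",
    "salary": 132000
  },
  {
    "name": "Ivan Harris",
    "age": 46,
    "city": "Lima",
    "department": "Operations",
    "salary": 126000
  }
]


Validating 5 records:
Rules: name non-empty, age > 0, salary > 0

  Row 1 (Tina Taylor): OK
  Row 2 (Carol Taylor): OK
  Row 3 (Alice Anderson): OK
  Row 4 (Olivia Wilson): OK
  Row 5 (Ivan Harris): OK

Total errors: 0

0 errors


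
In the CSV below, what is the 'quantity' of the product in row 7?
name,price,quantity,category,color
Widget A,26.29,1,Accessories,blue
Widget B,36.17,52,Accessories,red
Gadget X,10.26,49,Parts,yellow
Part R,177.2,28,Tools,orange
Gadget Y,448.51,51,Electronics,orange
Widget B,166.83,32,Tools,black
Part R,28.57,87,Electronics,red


Query: Row 7 ('Part R'), column 'quantity'
Value: 87

87


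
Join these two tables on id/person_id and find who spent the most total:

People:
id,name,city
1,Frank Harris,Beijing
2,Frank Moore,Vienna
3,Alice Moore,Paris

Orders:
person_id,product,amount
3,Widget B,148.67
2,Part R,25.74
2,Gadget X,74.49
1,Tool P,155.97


Join on: people.id = orders.person_id

Joined rows:
  Alice Moore (Paris) bought Widget B for $148.67
  Frank Moore (Vienna) bought Part R for $25.74
  Frank Moore (Vienna) bought Gadget X for $74.49
  Frank Harris (Beijing) bought Tool P for $155.97

Total per person:
  Frank Harris: $155.97
  Alice Moore: $148.67
  Frank Moore: $100.23

Top spender: Frank Harris ($155.97)

Frank Harris ($155.97)


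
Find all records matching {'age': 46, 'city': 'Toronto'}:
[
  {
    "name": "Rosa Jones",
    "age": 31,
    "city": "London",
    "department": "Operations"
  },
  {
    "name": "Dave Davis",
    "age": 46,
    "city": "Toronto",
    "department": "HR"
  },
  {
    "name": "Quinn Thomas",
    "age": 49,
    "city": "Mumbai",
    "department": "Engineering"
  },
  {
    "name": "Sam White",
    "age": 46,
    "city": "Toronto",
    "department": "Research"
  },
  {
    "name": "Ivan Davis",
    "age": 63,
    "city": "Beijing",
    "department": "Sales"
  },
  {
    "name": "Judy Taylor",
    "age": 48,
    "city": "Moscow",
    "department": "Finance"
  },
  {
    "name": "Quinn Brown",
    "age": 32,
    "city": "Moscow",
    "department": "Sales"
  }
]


Search criteria: {'age': 46, 'city': 'Toronto'}

Checking 7 records:
  Rosa Jones: {age: 31, city: London}
  Dave Davis: {age: 46, city: Toronto} <-- MATCH
  Quinn Thomas: {age: 49, city: Mumbai}
  Sam White: {age: 46, city: Toronto} <-- MATCH
  Ivan Davis: {age: 63, city: Beijing}
  Judy Taylor: {age: 48, city: Moscow}
  Quinn Brown: {age: 32, city: Moscow}

Matches: ["Dave Davis", "Sam White"]

["Dave Davis", "Sam White"]


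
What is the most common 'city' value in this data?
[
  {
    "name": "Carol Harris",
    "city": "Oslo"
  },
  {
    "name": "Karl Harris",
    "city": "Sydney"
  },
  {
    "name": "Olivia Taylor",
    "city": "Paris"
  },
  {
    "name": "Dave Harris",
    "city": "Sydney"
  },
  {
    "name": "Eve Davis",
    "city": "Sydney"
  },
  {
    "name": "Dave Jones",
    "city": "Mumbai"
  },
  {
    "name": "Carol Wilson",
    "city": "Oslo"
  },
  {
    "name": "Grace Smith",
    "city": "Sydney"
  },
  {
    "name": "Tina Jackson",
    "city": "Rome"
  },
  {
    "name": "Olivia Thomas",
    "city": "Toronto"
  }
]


Counting 'city' values across 10 records:

  Sydney: 4 ####
  Oslo: 2 ##
  Paris: 1 #
  Mumbai: 1 #
  Rome: 1 #
  Toronto: 1 #

Most common: Sydney (4 times)

Sydney (4 times)


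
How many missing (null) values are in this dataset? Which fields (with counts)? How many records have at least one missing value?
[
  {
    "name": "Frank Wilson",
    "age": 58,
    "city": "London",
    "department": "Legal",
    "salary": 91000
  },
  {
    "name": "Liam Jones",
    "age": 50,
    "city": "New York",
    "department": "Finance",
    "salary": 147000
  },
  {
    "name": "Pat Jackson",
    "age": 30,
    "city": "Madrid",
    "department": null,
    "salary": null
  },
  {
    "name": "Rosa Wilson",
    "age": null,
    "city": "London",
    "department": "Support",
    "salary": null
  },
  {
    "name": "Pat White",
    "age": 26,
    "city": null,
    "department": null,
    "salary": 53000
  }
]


Checking for missing (null) values in 5 records:

  Frank Wilson: complete
  Liam Jones: complete
  Pat Jackson: department, salary
  Rosa Wilson: age, salary
  Pat White: city, department

Per field:
  name: 0 missing
  age: 1 missing
  city: 1 missing
  department: 2 missing
  salary: 2 missing

Total missing values: 6
Records with any missing: 3

6 missing values (age: 1, city: 1, department: 2, salary: 2); 3 incomplete records


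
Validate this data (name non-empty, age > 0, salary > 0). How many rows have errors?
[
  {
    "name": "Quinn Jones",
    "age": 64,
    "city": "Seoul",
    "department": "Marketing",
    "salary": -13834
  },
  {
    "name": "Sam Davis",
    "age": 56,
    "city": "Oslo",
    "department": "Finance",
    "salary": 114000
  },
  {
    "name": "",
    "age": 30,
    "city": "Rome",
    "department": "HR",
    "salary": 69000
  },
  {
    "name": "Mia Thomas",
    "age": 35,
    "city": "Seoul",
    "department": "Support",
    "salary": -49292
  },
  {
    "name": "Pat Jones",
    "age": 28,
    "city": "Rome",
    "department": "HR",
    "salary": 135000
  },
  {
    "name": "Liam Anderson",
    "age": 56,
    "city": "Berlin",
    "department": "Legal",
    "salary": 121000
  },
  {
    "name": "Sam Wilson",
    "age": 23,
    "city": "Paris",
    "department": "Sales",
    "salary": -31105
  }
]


Validating 7 records:
Rules: name non-empty, age > 0, salary > 0

  Row 1 (Quinn Jones): negative salary: -13834
  Row 2 (Sam Davis): OK
  Row 3 (???): empty name
  Row 4 (Mia Thomas): negative salary: -49292
  Row 5 (Pat Jones): OK
  Row 6 (Liam Anderson): OK
  Row 7 (Sam Wilson): negative salary: -31105

Total errors: 4

4 errors


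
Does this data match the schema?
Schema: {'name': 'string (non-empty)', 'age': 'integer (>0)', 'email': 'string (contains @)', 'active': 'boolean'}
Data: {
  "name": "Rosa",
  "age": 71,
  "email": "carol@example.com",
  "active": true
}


Validating each field against schema:
  name: OK (non-empty string)
  age: OK (positive integer)
  email: OK (string with @)
  active: OK (boolean)

Result: VALID

VALID


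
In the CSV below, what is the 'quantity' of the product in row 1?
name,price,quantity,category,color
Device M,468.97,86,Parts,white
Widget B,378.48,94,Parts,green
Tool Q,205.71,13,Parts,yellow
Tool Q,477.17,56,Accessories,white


Query: Row 1 ('Device M'), column 'quantity'
Value: 86

86


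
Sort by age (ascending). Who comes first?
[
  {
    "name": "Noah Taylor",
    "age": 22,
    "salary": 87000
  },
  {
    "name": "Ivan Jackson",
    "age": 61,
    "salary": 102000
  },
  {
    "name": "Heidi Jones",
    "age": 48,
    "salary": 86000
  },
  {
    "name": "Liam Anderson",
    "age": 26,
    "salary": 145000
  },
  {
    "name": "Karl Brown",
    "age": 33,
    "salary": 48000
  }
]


Sort by: age (ascending)

Sorted order:
  1. Noah Taylor (age = 22)
  2. Liam Anderson (age = 26)
  3. Karl Brown (age = 33)
  4. Heidi Jones (age = 48)
  5. Ivan Jackson (age = 61)

First: Noah Taylor

Noah Taylor


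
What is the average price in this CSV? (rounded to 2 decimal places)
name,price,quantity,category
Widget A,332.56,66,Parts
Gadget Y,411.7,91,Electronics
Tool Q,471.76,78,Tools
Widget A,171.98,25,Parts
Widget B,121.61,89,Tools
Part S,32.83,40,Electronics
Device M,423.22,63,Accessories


Computing average price:
Values: [332.56, 411.7, 471.76, 171.98, 121.61, 32.83, 423.22]
Sum = 1965.66
Count = 7
Average = 1965.66/7 ≈ 280.81 (rounded to 2 decimal places)

280.81


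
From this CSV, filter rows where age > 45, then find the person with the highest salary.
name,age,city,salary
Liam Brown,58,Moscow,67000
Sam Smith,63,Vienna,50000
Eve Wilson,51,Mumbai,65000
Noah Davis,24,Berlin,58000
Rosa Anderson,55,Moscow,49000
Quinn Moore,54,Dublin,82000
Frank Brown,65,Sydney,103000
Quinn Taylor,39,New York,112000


Filter: age > 45
Sort by: salary (descending)

Filtered records (6):
  Frank Brown, age 65, salary $103000
  Quinn Moore, age 54, salary $82000
  Liam Brown, age 58, salary $67000
  Eve Wilson, age 51, salary $65000
  Sam Smith, age 63, salary $50000
  Rosa Anderson, age 55, salary $49000

Highest salary: Frank Brown ($103000)

Frank Brown


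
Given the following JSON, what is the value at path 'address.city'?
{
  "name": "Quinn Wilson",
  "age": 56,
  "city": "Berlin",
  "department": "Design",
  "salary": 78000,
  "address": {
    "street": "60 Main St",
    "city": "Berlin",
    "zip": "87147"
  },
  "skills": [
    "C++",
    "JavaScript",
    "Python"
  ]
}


Query: address.city
Path: address -> city
Value: Berlin

Berlin


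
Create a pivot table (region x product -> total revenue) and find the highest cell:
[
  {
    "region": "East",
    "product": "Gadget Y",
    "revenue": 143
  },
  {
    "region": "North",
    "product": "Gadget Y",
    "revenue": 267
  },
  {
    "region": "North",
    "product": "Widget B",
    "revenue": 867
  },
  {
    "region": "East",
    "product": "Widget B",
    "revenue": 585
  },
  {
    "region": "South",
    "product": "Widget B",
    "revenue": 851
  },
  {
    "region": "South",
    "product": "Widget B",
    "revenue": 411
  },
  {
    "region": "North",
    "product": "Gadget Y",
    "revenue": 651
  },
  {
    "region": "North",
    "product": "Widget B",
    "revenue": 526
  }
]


Pivot: region (rows) x product (columns) -> total revenue

     Gadget Y      Widget B    
East           143           585  
North          918          1393  
South            0          1262  

Highest: North / Widget B = $1393

North / Widget B = $1393


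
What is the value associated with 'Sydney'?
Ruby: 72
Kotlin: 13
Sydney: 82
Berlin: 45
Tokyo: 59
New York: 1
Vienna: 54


Looking up key 'Sydney'
Value: 82

82


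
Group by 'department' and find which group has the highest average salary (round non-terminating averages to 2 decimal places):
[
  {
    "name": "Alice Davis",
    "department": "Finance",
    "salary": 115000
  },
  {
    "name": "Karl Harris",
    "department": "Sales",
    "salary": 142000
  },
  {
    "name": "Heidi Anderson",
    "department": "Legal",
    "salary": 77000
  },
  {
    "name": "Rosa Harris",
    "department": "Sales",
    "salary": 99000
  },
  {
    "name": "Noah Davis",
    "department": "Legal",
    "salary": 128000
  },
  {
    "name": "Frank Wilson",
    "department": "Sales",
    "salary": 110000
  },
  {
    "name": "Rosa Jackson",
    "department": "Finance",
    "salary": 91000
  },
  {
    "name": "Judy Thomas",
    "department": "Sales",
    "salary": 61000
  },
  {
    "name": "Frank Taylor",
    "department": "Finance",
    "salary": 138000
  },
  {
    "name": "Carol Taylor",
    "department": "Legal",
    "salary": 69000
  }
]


Group by: department

Groups:
  Finance: 3 people, avg salary = 344000/3 ≈ $114666.67
  Legal: 3 people, avg salary = 274000/3 ≈ $91333.33
  Sales: 4 people, avg salary = 412000/4 = $103000

Highest average salary: Finance (≈$114666.67)

Finance (≈$114666.67)


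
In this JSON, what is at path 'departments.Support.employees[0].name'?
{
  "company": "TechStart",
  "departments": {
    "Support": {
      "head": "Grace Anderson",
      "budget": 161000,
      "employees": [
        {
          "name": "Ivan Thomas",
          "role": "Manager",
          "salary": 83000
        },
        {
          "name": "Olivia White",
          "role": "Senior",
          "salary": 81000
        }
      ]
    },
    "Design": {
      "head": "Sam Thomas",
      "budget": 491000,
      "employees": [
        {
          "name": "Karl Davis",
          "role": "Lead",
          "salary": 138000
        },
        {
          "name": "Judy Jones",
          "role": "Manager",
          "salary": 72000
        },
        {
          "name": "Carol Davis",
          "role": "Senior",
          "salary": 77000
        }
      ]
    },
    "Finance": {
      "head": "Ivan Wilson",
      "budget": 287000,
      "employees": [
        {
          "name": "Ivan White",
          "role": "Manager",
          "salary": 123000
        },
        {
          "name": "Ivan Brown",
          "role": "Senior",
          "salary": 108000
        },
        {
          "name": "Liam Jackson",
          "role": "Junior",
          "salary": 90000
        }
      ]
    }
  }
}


Path: departments.Support.employees[0].name

Navigate:
  -> departments
  -> Support
  -> employees[0].name = 'Ivan Thomas'

Ivan Thomas


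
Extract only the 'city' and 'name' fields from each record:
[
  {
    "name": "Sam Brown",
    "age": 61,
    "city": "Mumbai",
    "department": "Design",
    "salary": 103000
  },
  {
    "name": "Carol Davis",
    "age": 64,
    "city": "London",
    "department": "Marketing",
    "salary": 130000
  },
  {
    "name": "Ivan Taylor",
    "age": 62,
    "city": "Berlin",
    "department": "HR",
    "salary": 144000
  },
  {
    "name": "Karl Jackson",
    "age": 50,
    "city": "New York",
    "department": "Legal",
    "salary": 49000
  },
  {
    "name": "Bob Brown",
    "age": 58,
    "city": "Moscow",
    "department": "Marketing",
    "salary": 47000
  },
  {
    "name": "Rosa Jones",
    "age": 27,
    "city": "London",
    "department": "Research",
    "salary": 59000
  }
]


Original: 6 records with fields: name, age, city, department, salary
Keep: ['city', 'name']
Drop: ['age', 'department', 'salary']
Result: 6 records, 2 fields each

[
  {
    "city": "Mumbai",
    "name": "Sam Brown"
  },
  {
    "city": "London",
    "name": "Carol Davis"
  },
  {
    "city": "Berlin",
    "name": "Ivan Taylor"
  },
  {
    "city": "New York",
    "name": "Karl Jackson"
  },
  {
    "city": "Moscow",
    "name": "Bob Brown"
  },
  {
    "city": "London",
    "name": "Rosa Jones"
  }
]


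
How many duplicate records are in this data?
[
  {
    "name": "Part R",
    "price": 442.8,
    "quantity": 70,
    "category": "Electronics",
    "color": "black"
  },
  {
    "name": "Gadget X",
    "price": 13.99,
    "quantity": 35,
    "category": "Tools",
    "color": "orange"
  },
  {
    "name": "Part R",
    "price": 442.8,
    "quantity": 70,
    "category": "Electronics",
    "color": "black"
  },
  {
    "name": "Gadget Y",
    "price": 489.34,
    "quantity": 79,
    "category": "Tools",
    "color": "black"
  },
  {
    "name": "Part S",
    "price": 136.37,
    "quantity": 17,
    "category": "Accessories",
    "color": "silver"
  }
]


Checking 5 records for duplicates:

  Row 1: Part R ($442.8, qty 70)
  Row 2: Gadget X ($13.99, qty 35)
  Row 3: Part R ($442.8, qty 70) <-- DUPLICATE
  Row 4: Gadget Y ($489.34, qty 79)
  Row 5: Part S ($136.37, qty 17)

Duplicates found: 1
Unique records: 4

1 duplicates, 4 unique


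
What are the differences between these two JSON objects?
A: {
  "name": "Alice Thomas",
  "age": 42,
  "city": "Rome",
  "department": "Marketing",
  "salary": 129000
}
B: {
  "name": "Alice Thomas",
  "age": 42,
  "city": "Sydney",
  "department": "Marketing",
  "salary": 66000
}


Comparing each field (in key order):
  name: same
  age: same
  city: DIFFERENT
  department: same
  salary: DIFFERENT
Differences:
  city: Rome -> Sydney
  salary: 129000 -> 66000

2 field(s) changed

2 changes: city, salary


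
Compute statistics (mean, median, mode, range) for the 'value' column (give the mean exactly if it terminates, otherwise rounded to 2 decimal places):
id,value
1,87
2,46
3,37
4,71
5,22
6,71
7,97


Data: [87, 46, 37, 71, 22, 71, 97]
Count: 7
Sum: 431
Mean: 431/7 ≈ 61.57 (rounded to 2 decimal places)
Sorted: [22, 37, 46, 71, 71, 87, 97]
Median: 71.0
Mode: 71 (2 times)
Range: 97 - 22 = 75
Min: 22, Max: 97

mean≈61.57, median=71.0, mode=71, range=75


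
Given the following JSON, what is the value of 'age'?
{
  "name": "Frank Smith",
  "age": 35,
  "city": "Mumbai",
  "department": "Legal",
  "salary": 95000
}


Looking up field 'age'
Value: 35

35


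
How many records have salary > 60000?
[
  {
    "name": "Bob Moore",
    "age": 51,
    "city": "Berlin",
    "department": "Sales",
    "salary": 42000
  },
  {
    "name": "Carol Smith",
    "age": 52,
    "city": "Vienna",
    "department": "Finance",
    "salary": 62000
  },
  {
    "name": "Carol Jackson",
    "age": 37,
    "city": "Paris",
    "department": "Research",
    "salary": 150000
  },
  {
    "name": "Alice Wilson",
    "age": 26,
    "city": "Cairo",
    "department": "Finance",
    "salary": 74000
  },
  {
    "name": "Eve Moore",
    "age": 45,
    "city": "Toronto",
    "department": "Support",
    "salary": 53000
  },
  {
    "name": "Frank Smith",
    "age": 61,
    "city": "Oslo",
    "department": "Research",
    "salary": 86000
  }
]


Data: 6 records
Condition: salary > 60000

Checking each record:
  Bob Moore: 42000
  Carol Smith: 62000 MATCH
  Carol Jackson: 150000 MATCH
  Alice Wilson: 74000 MATCH
  Eve Moore: 53000
  Frank Smith: 86000 MATCH

Count: 4

4


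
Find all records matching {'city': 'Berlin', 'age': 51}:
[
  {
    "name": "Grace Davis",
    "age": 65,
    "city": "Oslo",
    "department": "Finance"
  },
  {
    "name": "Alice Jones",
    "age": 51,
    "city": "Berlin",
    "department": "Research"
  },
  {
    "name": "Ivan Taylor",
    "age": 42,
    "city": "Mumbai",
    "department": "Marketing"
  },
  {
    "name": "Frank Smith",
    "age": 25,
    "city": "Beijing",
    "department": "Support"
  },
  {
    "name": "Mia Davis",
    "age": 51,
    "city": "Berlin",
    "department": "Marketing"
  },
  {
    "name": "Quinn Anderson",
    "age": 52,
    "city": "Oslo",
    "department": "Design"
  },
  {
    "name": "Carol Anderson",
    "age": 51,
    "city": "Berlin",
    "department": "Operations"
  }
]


Search criteria: {'city': 'Berlin', 'age': 51}

Checking 7 records:
  Grace Davis: {city: Oslo, age: 65}
  Alice Jones: {city: Berlin, age: 51} <-- MATCH
  Ivan Taylor: {city: Mumbai, age: 42}
  Frank Smith: {city: Beijing, age: 25}
  Mia Davis: {city: Berlin, age: 51} <-- MATCH
  Quinn Anderson: {city: Oslo, age: 52}
  Carol Anderson: {city: Berlin, age: 51} <-- MATCH

Matches: ["Alice Jones", "Mia Davis", "Carol Anderson"]

["Alice Jones", "Mia Davis", "Carol Anderson"]


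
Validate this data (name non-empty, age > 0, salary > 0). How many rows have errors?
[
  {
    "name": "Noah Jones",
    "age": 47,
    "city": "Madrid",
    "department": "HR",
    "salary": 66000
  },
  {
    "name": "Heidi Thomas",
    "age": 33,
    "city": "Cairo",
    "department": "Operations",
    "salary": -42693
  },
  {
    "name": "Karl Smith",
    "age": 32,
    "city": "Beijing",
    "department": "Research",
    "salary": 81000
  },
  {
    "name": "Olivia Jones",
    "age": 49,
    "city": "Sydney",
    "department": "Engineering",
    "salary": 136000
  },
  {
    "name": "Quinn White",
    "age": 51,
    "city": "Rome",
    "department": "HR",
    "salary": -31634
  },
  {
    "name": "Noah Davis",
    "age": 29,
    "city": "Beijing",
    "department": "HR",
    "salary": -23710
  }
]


Validating 6 records:
Rules: name non-empty, age > 0, salary > 0

  Row 1 (Noah Jones): OK
  Row 2 (Heidi Thomas): negative salary: -42693
  Row 3 (Karl Smith): OK
  Row 4 (Olivia Jones): OK
  Row 5 (Quinn White): negative salary: -31634
  Row 6 (Noah Davis): negative salary: -23710

Total errors: 3

3 errors


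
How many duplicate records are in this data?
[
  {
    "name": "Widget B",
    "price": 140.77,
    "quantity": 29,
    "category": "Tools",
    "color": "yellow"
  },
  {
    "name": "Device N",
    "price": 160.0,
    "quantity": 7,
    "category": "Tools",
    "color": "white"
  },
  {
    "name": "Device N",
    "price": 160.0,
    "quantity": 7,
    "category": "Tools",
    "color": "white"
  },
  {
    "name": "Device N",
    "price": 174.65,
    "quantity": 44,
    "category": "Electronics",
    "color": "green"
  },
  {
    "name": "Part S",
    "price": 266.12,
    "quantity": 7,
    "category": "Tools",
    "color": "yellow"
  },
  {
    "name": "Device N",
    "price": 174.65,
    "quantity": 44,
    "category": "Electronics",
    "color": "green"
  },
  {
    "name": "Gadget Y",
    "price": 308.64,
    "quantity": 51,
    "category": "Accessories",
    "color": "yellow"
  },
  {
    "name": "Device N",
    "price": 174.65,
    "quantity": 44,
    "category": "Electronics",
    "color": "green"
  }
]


Checking 8 records for duplicates:

  Row 1: Widget B ($140.77, qty 29)
  Row 2: Device N ($160.0, qty 7)
  Row 3: Device N ($160.0, qty 7) <-- DUPLICATE
  Row 4: Device N ($174.65, qty 44)
  Row 5: Part S ($266.12, qty 7)
  Row 6: Device N ($174.65, qty 44) <-- DUPLICATE
  Row 7: Gadget Y ($308.64, qty 51)
  Row 8: Device N ($174.65, qty 44) <-- DUPLICATE

Duplicates found: 3
Unique records: 5

3 duplicates, 5 unique


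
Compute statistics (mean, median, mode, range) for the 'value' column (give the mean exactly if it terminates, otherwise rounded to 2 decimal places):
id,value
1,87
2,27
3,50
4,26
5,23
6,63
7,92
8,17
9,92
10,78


Data: [87, 27, 50, 26, 23, 63, 92, 17, 92, 78]
Count: 10
Sum: 555
Mean: 555/10 = 55.5
Sorted: [17, 23, 26, 27, 50, 63, 78, 87, 92, 92]
Median: 56.5
Mode: 92 (2 times)
Range: 92 - 17 = 75
Min: 17, Max: 92

mean=55.5, median=56.5, mode=92, range=75


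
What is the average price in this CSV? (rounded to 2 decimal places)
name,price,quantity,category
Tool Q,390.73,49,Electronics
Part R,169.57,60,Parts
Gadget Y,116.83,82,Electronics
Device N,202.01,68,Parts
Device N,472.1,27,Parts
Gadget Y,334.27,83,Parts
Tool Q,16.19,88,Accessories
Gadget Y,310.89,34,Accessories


Computing average price:
Values: [390.73, 169.57, 116.83, 202.01, 472.1, 334.27, 16.19, 310.89]
Sum = 2012.59
Count = 8
Average = 2012.59/8 = 251.57375 exactly -> 251.57 (rounded half-up to 2 decimal places)

251.57


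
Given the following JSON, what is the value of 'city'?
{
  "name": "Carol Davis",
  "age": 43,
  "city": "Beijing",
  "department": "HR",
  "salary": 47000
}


Looking up field 'city'
Value: Beijing

Beijing


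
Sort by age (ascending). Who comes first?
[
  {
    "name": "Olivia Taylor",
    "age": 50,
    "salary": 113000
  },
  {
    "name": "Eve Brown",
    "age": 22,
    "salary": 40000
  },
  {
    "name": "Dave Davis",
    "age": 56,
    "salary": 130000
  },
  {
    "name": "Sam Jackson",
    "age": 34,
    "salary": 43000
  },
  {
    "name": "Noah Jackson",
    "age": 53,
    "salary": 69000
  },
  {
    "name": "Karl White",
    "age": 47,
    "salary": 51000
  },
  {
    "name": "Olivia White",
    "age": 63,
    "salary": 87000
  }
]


Sort by: age (ascending)

Sorted order:
  1. Eve Brown (age = 22)
  2. Sam Jackson (age = 34)
  3. Karl White (age = 47)
  4. Olivia Taylor (age = 50)
  5. Noah Jackson (age = 53)
  6. Dave Davis (age = 56)
  7. Olivia White (age = 63)

First: Eve Brown

Eve Brown


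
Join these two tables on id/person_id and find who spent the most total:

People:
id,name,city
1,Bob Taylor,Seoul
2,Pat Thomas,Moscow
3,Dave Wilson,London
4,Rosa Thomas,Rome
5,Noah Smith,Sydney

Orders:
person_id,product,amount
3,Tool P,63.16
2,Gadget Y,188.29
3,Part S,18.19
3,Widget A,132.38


Join on: people.id = orders.person_id

Joined rows:
  Dave Wilson (London) bought Tool P for $63.16
  Pat Thomas (Moscow) bought Gadget Y for $188.29
  Dave Wilson (London) bought Part S for $18.19
  Dave Wilson (London) bought Widget A for $132.38

Total per person:
  Dave Wilson: $213.73
  Pat Thomas: $188.29

Top spender: Dave Wilson ($213.73)

Dave Wilson ($213.73)


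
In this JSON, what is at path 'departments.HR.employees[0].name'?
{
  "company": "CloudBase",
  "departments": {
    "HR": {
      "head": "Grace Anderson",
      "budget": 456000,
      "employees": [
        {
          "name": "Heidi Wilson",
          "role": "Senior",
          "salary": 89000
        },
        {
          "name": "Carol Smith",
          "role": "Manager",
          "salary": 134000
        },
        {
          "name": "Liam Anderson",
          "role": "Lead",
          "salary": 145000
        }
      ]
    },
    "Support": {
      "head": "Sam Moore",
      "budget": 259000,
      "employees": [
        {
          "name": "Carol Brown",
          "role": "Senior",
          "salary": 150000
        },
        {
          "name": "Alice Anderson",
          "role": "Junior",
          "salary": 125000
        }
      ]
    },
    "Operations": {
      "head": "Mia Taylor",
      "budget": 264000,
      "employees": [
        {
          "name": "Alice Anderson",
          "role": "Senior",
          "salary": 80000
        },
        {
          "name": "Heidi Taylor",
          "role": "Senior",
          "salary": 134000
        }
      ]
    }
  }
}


Path: departments.HR.employees[0].name

Navigate:
  -> departments
  -> HR
  -> employees[0].name = 'Heidi Wilson'

Heidi Wilson


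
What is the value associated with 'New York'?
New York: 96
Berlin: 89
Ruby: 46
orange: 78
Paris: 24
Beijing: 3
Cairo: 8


Looking up key 'New York'
Value: 96

96


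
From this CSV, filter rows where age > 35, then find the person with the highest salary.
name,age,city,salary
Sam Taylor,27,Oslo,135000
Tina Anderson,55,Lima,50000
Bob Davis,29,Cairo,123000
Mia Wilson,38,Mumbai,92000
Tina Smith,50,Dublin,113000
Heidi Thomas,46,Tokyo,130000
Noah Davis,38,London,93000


Filter: age > 35
Sort by: salary (descending)

Filtered records (5):
  Heidi Thomas, age 46, salary $130000
  Tina Smith, age 50, salary $113000
  Noah Davis, age 38, salary $93000
  Mia Wilson, age 38, salary $92000
  Tina Anderson, age 55, salary $50000

Highest salary: Heidi Thomas ($130000)

Heidi Thomas


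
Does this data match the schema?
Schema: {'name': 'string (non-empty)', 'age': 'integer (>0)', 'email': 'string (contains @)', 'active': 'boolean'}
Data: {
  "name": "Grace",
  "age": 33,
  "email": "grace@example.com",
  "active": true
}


Validating each field against schema:
  name: OK (non-empty string)
  age: OK (positive integer)
  email: OK (string with @)
  active: OK (boolean)

Result: VALID

VALID


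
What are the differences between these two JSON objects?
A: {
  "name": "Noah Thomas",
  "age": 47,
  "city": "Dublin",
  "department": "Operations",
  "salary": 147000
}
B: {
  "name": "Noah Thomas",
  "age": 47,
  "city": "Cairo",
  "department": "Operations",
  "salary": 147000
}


Comparing each field (in key order):
  name: same
  age: same
  city: DIFFERENT
  department: same
  salary: same
Differences:
  city: Dublin -> Cairo

1 field(s) changed

1 change: city


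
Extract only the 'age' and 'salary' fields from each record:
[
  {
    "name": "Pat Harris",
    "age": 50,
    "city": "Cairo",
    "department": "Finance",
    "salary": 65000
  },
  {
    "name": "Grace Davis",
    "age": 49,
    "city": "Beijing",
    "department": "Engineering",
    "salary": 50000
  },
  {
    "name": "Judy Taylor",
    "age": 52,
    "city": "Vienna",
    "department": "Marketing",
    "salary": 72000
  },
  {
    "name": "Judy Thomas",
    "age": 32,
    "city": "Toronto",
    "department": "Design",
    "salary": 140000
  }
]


Original: 4 records with fields: name, age, city, department, salary
Keep: ['age', 'salary']
Drop: ['name', 'city', 'department']
Result: 4 records, 2 fields each

[
  {
    "age": 50,
    "salary": 65000
  },
  {
    "age": 49,
    "salary": 50000
  },
  {
    "age": 52,
    "salary": 72000
  },
  {
    "age": 32,
    "salary": 140000
  }
]


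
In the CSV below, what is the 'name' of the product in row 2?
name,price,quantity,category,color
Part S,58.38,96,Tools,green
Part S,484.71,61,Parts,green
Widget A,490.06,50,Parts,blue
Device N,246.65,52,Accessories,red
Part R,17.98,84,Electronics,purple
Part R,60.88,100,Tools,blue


Query: Row 2 ('Part S'), column 'name'
Value: Part S

Part S
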